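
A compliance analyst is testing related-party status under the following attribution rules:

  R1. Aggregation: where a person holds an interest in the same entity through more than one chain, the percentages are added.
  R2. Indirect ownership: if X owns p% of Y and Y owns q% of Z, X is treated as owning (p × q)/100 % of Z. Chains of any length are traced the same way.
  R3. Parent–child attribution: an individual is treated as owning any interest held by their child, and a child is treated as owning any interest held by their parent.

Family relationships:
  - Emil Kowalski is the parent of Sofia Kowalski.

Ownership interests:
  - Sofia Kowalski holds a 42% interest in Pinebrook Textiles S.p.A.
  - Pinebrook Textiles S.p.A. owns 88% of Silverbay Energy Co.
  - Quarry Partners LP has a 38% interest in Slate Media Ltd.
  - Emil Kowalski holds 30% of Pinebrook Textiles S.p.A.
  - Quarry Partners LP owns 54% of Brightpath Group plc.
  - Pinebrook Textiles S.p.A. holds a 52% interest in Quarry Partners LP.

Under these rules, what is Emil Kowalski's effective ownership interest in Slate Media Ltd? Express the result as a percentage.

14.2272%

By parent–child attribution (R3), Emil Kowalski is treated as also owning Sofia Kowalski's interest in Pinebrook Textiles S.p.A, giving 30% + 42% = 72%.
Chain via Pinebrook Textiles S.p.A. → Quarry Partners LP (R2): 72% × 52% × 38% = 14.2272% of Slate Media Ltd.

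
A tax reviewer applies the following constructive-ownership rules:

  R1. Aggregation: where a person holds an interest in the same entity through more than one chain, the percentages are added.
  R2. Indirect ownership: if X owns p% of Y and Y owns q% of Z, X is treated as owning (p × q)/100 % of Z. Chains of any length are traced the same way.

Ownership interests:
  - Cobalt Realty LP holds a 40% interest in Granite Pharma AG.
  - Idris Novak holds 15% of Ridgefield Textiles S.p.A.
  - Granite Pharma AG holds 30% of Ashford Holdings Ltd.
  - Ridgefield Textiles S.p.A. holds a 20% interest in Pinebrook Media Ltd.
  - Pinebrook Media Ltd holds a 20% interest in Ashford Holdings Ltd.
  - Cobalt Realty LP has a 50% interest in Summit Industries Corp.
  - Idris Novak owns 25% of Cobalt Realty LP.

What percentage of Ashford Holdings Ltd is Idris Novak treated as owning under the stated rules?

3.6%

Chain via Ridgefield Textiles S.p.A. → Pinebrook Media Ltd (R2): 15% × 20% × 20% = 0.6% of Ashford Holdings Ltd.
Chain via Cobalt Realty LP → Granite Pharma AG (R2): 25% × 40% × 30% = 3% of Ashford Holdings Ltd.
Aggregating (R1): 0.6% + 3% = 3.6%.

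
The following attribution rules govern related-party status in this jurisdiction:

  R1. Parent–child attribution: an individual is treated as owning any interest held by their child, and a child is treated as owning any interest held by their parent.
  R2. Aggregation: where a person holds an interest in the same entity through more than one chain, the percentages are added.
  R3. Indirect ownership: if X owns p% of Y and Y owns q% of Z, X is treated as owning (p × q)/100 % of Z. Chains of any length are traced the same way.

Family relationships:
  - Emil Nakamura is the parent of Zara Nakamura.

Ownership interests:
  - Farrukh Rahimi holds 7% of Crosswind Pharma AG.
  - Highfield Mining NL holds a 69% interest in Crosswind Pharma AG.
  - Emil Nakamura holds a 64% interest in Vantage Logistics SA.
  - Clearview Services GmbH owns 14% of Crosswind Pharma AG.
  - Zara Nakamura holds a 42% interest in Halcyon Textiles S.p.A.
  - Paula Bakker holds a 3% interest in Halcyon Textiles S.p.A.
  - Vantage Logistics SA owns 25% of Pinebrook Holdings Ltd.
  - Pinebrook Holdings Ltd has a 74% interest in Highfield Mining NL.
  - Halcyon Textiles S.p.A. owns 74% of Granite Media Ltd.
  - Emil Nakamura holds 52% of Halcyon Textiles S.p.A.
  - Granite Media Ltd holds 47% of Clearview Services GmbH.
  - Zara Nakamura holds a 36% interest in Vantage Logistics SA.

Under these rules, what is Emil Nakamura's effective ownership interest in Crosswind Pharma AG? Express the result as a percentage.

By parent–child attribution (R1), Emil Nakamura is treated as also owning Zara Nakamura's interest in Vantage Logistics SA, giving 64% + 36% = 100%.
By parent–child attribution (R1), Emil Nakamura is treated as also owning Zara Nakamura's interest in Halcyon Textiles S.p.A, giving 52% + 42% = 94%.
Chain via Vantage Logistics SA → Pinebrook Holdings Ltd → Highfield Mining NL (R3): 100% × 25% × 74% × 69% = 12.765% of Crosswind Pharma AG.
Chain via Halcyon Textiles S.p.A. → Granite Media Ltd → Clearview Services GmbH (R3): 94% × 74% × 47% × 14% = 4.577048% of Crosswind Pharma AG.
Aggregating (R2): 12.765% + 4.577048% = 17.342048%.

17.342048%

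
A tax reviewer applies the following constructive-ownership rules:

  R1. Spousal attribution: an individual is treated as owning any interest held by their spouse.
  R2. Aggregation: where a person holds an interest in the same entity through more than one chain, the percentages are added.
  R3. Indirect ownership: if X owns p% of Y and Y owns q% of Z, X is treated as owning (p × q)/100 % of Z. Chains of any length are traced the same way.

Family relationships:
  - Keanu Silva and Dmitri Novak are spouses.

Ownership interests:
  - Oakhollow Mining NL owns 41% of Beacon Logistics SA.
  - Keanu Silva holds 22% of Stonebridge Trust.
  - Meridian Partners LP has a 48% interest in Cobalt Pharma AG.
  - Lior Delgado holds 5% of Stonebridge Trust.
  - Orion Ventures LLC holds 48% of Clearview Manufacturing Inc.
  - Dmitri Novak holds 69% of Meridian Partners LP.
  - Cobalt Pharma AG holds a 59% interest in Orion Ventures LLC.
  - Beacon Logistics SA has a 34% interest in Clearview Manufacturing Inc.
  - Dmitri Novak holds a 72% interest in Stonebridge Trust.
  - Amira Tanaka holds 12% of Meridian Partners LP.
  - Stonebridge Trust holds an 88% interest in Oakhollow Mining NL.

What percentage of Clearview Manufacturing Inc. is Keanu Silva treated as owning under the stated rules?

20.910752%

By spousal attribution (R1), Keanu Silva is treated as also owning Dmitri Novak's interest in Stonebridge Trust, giving 22% + 72% = 94%.
By spousal attribution (R1), Keanu Silva is treated as owning Dmitri Novak's 69% interest in Meridian Partners LP.
Chain via Stonebridge Trust → Oakhollow Mining NL → Beacon Logistics SA (R3): 94% × 88% × 41% × 34% = 11.531168% of Clearview Manufacturing Inc.
Chain via Meridian Partners LP → Cobalt Pharma AG → Orion Ventures LLC (R3): 69% × 48% × 59% × 48% = 9.379584% of Clearview Manufacturing Inc.
Aggregating (R2): 11.531168% + 9.379584% = 20.910752%.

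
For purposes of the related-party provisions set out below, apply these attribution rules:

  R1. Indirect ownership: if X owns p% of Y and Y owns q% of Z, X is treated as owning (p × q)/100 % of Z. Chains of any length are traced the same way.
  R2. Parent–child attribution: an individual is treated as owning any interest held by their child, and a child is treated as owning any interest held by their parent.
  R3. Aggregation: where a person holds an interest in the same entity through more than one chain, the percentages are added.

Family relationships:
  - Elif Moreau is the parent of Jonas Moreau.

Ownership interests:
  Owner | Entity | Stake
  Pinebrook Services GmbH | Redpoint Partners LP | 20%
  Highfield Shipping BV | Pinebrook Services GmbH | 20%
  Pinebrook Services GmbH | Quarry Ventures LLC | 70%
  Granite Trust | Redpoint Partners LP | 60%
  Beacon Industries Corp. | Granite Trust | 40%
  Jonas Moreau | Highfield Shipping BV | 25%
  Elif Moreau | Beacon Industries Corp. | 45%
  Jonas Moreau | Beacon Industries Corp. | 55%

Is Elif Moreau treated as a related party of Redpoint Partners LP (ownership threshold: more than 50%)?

By parent–child attribution (R2), Elif Moreau is treated as also owning Jonas Moreau's interest in Beacon Industries Corp, giving 45% + 55% = 100%.
By parent–child attribution (R2), Elif Moreau is treated as owning Jonas Moreau's 25% interest in Highfield Shipping BV.
Chain via Beacon Industries Corp. → Granite Trust (R1): 100% × 40% × 60% = 24% of Redpoint Partners LP.
Chain via Highfield Shipping BV → Pinebrook Services GmbH (R1): 25% × 20% × 20% = 1% of Redpoint Partners LP.
Aggregating (R3): 24% + 1% = 25%.
25% does not exceed the 50% threshold, so Elif is not a related party to Redpoint Partners LP.

No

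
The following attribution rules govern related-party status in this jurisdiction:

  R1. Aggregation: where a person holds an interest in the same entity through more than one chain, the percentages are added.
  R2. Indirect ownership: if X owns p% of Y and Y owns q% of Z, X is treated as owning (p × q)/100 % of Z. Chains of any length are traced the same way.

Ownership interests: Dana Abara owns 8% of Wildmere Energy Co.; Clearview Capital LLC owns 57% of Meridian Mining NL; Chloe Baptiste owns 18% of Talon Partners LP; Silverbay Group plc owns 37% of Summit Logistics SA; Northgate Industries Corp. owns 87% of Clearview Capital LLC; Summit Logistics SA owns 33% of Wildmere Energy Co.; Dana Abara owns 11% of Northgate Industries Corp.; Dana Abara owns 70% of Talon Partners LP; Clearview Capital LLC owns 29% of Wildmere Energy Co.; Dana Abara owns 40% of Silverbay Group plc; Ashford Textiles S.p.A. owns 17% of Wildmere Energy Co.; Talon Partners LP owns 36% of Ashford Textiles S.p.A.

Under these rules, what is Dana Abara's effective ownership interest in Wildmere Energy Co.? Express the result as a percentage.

19.9433%

Chain via Northgate Industries Corp. → Clearview Capital LLC (R2): 11% × 87% × 29% = 2.7753% of Wildmere Energy Co.
Chain via Talon Partners LP → Ashford Textiles S.p.A. (R2): 70% × 36% × 17% = 4.284% of Wildmere Energy Co.
Chain via Silverbay Group plc → Summit Logistics SA (R2): 40% × 37% × 33% = 4.884% of Wildmere Energy Co.
Direct interest in Wildmere Energy Co: 8%.
Aggregating (R1): 2.7753% + 4.284% + 4.884% + 8% = 19.9433%.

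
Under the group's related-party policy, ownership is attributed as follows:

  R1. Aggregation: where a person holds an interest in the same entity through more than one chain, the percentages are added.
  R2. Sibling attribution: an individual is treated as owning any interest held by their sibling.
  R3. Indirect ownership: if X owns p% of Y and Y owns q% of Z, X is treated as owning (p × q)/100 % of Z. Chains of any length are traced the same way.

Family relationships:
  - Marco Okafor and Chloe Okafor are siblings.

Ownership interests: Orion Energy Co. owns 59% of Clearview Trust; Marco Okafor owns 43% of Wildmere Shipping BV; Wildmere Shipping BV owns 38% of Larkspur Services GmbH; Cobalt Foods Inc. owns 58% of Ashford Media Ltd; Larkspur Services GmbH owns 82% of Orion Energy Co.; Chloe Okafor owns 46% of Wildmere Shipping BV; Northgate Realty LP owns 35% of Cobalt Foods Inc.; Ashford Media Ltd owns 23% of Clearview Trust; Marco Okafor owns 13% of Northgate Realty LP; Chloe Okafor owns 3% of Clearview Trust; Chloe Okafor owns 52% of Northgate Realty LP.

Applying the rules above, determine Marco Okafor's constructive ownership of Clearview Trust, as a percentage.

By sibling attribution (R2), Marco Okafor is treated as also owning Chloe Okafor's interest in Northgate Realty LP, giving 13% + 52% = 65%.
By sibling attribution (R2), Marco Okafor is treated as also owning Chloe Okafor's interest in Wildmere Shipping BV, giving 43% + 46% = 89%.
By sibling attribution (R2), Marco Okafor is treated as owning Chloe Okafor's 3% interest in Clearview Trust.
Chain via Northgate Realty LP → Cobalt Foods Inc. → Ashford Media Ltd (R3): 65% × 35% × 58% × 23% = 3.03485% of Clearview Trust.
Chain via Wildmere Shipping BV → Larkspur Services GmbH → Orion Energy Co. (R3): 89% × 38% × 82% × 59% = 16.362116% of Clearview Trust.
Direct interest in Clearview Trust: 3%.
Aggregating (R1): 3.03485% + 16.362116% + 3% = 22.396966%.

22.396966%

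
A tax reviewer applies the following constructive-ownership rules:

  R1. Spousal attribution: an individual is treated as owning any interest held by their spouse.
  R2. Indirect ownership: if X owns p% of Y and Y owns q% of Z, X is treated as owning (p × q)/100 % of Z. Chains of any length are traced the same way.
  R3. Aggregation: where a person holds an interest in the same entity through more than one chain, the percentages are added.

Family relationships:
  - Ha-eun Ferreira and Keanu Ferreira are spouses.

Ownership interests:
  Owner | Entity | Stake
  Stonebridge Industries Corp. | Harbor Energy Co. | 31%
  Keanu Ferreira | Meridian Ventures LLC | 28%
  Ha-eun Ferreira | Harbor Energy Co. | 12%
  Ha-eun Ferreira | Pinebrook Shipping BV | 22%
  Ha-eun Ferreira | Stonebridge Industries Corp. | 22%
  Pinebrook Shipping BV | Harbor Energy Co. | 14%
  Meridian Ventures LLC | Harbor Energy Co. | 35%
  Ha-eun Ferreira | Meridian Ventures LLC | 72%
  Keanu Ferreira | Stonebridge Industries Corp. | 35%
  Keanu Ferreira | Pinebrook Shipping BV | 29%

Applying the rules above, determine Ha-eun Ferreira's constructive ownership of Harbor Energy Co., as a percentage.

By spousal attribution (R1), Ha-eun Ferreira is treated as also owning Keanu Ferreira's interest in Stonebridge Industries Corp, giving 22% + 35% = 57%.
By spousal attribution (R1), Ha-eun Ferreira is treated as also owning Keanu Ferreira's interest in Pinebrook Shipping BV, giving 22% + 29% = 51%.
By spousal attribution (R1), Ha-eun Ferreira is treated as also owning Keanu Ferreira's interest in Meridian Ventures LLC, giving 72% + 28% = 100%.
Chain via Stonebridge Industries Corp. (R2): 57% × 31% = 17.67% of Harbor Energy Co.
Chain via Pinebrook Shipping BV (R2): 51% × 14% = 7.14% of Harbor Energy Co.
Chain via Meridian Ventures LLC (R2): 100% × 35% = 35% of Harbor Energy Co.
Direct interest in Harbor Energy Co: 12%.
Aggregating (R3): 17.67% + 7.14% + 35% + 12% = 71.81%.

71.81%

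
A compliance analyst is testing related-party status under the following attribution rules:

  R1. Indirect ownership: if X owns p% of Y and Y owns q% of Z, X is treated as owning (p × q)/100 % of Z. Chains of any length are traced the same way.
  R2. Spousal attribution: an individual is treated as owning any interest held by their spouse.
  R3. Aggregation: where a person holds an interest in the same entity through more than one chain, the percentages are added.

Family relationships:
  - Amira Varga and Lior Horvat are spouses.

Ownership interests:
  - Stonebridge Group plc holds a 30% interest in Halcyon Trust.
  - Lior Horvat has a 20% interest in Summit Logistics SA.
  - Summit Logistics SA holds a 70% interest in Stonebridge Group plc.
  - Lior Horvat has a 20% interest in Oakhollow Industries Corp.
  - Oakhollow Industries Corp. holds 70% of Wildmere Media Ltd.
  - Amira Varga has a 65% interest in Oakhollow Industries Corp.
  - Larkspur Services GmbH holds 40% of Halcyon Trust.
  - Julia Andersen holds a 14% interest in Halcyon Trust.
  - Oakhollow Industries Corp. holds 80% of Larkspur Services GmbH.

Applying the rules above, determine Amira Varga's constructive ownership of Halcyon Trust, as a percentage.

31.4%

By spousal attribution (R2), Amira Varga is treated as also owning Lior Horvat's interest in Oakhollow Industries Corp, giving 65% + 20% = 85%.
By spousal attribution (R2), Amira Varga is treated as owning Lior Horvat's 20% interest in Summit Logistics SA.
Chain via Oakhollow Industries Corp. → Larkspur Services GmbH (R1): 85% × 80% × 40% = 27.2% of Halcyon Trust.
Chain via Summit Logistics SA → Stonebridge Group plc (R1): 20% × 70% × 30% = 4.2% of Halcyon Trust.
Aggregating (R3): 27.2% + 4.2% = 31.4%.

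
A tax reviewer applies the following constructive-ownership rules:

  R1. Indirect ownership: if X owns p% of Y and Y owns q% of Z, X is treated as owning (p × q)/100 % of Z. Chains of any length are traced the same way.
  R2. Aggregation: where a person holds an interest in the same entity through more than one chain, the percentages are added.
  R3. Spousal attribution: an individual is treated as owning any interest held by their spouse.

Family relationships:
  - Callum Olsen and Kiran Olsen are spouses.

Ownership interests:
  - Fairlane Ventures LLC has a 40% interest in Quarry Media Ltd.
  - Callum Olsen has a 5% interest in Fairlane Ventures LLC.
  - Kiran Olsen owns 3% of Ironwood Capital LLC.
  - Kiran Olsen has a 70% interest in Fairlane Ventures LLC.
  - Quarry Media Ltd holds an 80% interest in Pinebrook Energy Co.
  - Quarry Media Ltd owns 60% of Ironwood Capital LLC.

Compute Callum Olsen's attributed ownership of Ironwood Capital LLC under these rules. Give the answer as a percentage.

21%

By spousal attribution (R3), Callum Olsen is treated as also owning Kiran Olsen's interest in Fairlane Ventures LLC, giving 5% + 70% = 75%.
By spousal attribution (R3), Callum Olsen is treated as owning Kiran Olsen's 3% interest in Ironwood Capital LLC.
Chain via Fairlane Ventures LLC → Quarry Media Ltd (R1): 75% × 40% × 60% = 18% of Ironwood Capital LLC.
Direct interest in Ironwood Capital LLC: 3%.
Aggregating (R2): 18% + 3% = 21%.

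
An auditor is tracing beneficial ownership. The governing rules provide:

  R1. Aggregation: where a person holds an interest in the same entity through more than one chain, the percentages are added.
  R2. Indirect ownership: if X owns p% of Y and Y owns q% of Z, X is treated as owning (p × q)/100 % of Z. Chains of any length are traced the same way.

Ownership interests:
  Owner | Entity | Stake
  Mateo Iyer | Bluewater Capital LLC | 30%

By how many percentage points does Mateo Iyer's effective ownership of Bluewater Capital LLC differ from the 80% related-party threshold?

50

Direct interest in Bluewater Capital LLC: 30%.
30% falls short of the 80% threshold by 50 percentage points.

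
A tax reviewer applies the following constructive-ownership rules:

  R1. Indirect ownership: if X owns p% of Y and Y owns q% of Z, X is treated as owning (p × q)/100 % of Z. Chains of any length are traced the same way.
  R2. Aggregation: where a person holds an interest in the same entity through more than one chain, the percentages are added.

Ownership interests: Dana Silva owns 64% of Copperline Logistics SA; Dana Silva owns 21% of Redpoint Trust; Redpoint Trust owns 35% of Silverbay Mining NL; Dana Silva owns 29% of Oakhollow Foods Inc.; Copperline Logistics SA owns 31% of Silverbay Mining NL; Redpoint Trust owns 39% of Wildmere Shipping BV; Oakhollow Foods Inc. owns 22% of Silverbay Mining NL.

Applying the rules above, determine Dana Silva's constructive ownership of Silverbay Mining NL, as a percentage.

Chain via Oakhollow Foods Inc. (R1): 29% × 22% = 6.38% of Silverbay Mining NL.
Chain via Copperline Logistics SA (R1): 64% × 31% = 19.84% of Silverbay Mining NL.
Chain via Redpoint Trust (R1): 21% × 35% = 7.35% of Silverbay Mining NL.
Aggregating (R2): 6.38% + 19.84% + 7.35% = 33.57%.

33.57%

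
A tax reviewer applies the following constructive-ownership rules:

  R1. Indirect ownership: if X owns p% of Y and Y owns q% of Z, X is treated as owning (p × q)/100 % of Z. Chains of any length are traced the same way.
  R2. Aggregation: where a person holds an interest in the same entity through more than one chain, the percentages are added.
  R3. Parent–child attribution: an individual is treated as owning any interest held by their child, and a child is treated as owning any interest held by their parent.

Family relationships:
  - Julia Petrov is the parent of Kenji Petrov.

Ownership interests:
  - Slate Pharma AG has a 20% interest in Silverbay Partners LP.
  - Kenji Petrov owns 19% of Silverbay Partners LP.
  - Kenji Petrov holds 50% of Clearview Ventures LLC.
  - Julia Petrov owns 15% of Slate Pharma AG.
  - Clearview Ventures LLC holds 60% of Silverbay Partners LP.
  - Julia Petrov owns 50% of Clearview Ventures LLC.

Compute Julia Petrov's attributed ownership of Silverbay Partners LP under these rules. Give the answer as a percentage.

By parent–child attribution (R3), Julia Petrov is treated as also owning Kenji Petrov's interest in Clearview Ventures LLC, giving 50% + 50% = 100%.
By parent–child attribution (R3), Julia Petrov is treated as owning Kenji Petrov's 19% interest in Silverbay Partners LP.
Chain via Clearview Ventures LLC (R1): 100% × 60% = 60% of Silverbay Partners LP.
Chain via Slate Pharma AG (R1): 15% × 20% = 3% of Silverbay Partners LP.
Direct interest in Silverbay Partners LP: 19%.
Aggregating (R2): 60% + 3% + 19% = 82%.

82%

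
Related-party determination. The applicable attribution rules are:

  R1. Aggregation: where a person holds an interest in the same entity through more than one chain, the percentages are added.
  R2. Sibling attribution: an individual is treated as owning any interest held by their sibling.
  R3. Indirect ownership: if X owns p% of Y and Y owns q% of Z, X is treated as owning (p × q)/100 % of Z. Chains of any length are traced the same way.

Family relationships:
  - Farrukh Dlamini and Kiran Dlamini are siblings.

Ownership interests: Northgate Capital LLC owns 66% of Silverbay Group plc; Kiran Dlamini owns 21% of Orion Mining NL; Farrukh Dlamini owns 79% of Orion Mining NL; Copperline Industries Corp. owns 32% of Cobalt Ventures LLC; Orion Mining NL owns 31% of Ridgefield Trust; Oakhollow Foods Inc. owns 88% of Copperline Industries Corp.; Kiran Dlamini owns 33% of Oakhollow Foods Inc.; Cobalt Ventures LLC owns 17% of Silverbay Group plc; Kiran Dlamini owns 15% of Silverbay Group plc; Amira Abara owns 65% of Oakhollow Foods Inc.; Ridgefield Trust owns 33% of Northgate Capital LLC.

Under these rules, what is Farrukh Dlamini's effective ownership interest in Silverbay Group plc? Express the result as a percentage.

23.331576%

By sibling attribution (R2), Farrukh Dlamini is treated as also owning Kiran Dlamini's interest in Orion Mining NL, giving 79% + 21% = 100%.
By sibling attribution (R2), Farrukh Dlamini is treated as owning Kiran Dlamini's 33% interest in Oakhollow Foods Inc.
By sibling attribution (R2), Farrukh Dlamini is treated as owning Kiran Dlamini's 15% interest in Silverbay Group plc.
Chain via Orion Mining NL → Ridgefield Trust → Northgate Capital LLC (R3): 100% × 31% × 33% × 66% = 6.7518% of Silverbay Group plc.
Chain via Oakhollow Foods Inc. → Copperline Industries Corp. → Cobalt Ventures LLC (R3): 33% × 88% × 32% × 17% = 1.579776% of Silverbay Group plc.
Direct interest in Silverbay Group plc: 15%.
Aggregating (R1): 6.7518% + 1.579776% + 15% = 23.331576%.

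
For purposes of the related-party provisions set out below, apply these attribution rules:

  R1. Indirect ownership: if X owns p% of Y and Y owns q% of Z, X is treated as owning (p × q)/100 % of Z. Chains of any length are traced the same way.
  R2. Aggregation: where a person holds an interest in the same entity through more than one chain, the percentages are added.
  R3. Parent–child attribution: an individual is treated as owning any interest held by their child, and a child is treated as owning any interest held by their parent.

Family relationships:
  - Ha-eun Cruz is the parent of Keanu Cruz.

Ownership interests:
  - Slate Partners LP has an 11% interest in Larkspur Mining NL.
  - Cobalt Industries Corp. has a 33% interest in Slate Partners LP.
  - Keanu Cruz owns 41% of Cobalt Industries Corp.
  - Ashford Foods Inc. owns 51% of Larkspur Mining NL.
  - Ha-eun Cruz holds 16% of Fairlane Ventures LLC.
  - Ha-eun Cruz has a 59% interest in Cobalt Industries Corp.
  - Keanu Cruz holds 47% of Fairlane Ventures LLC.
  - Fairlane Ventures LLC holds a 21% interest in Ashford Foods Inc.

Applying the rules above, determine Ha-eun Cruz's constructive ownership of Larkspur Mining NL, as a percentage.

By parent–child attribution (R3), Ha-eun Cruz is treated as also owning Keanu Cruz's interest in Fairlane Ventures LLC, giving 16% + 47% = 63%.
By parent–child attribution (R3), Ha-eun Cruz is treated as also owning Keanu Cruz's interest in Cobalt Industries Corp, giving 59% + 41% = 100%.
Chain via Fairlane Ventures LLC → Ashford Foods Inc. (R1): 63% × 21% × 51% = 6.7473% of Larkspur Mining NL.
Chain via Cobalt Industries Corp. → Slate Partners LP (R1): 100% × 33% × 11% = 3.63% of Larkspur Mining NL.
Aggregating (R2): 6.7473% + 3.63% = 10.3773%.

10.3773%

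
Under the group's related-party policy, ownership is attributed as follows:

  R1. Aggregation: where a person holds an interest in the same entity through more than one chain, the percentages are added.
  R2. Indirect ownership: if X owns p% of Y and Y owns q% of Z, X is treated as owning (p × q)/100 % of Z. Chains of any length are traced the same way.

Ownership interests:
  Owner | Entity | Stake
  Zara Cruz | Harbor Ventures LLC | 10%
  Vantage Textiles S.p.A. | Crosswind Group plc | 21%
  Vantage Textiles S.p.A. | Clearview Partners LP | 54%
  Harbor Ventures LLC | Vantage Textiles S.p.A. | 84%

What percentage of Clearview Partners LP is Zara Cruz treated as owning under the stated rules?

Chain via Harbor Ventures LLC → Vantage Textiles S.p.A. (R2): 10% × 84% × 54% = 4.536% of Clearview Partners LP.

4.536%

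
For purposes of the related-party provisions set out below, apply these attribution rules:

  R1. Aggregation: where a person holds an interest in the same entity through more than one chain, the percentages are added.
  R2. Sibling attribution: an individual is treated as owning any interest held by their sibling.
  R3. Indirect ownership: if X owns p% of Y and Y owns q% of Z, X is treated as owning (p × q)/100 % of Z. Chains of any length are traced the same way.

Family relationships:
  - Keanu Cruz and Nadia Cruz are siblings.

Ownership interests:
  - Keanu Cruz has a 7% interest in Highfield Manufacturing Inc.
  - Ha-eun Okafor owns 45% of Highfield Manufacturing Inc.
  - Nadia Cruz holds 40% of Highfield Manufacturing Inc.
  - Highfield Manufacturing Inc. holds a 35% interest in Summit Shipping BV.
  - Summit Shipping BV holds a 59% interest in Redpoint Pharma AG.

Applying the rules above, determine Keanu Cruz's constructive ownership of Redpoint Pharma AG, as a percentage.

9.7055%

By sibling attribution (R2), Keanu Cruz is treated as also owning Nadia Cruz's interest in Highfield Manufacturing Inc, giving 7% + 40% = 47%.
Chain via Highfield Manufacturing Inc. → Summit Shipping BV (R3): 47% × 35% × 59% = 9.7055% of Redpoint Pharma AG.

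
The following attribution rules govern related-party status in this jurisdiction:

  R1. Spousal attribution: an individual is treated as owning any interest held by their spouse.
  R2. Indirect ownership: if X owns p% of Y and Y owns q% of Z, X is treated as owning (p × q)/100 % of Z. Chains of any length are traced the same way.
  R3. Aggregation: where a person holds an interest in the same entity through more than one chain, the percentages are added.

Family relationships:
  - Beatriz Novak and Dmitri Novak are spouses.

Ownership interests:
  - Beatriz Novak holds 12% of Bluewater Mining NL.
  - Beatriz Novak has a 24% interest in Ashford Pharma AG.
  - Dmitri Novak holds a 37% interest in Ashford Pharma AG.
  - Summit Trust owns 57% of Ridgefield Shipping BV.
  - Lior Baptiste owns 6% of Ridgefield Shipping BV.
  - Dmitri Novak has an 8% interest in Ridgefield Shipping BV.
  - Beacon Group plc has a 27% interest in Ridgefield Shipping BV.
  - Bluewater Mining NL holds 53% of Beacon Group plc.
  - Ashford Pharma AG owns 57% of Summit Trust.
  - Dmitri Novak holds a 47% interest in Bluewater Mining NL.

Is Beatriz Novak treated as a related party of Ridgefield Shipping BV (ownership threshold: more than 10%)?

By spousal attribution (R1), Beatriz Novak is treated as also owning Dmitri Novak's interest in Ashford Pharma AG, giving 24% + 37% = 61%.
By spousal attribution (R1), Beatriz Novak is treated as also owning Dmitri Novak's interest in Bluewater Mining NL, giving 12% + 47% = 59%.
By spousal attribution (R1), Beatriz Novak is treated as owning Dmitri Novak's 8% interest in Ridgefield Shipping BV.
Chain via Ashford Pharma AG → Summit Trust (R2): 61% × 57% × 57% = 19.8189% of Ridgefield Shipping BV.
Chain via Bluewater Mining NL → Beacon Group plc (R2): 59% × 53% × 27% = 8.4429% of Ridgefield Shipping BV.
Direct interest in Ridgefield Shipping BV: 8%.
Aggregating (R3): 19.8189% + 8.4429% + 8% = 36.2618%.
36.2618% exceeds the 10% threshold, so Beatriz is a related party to Ridgefield Shipping BV.

Yes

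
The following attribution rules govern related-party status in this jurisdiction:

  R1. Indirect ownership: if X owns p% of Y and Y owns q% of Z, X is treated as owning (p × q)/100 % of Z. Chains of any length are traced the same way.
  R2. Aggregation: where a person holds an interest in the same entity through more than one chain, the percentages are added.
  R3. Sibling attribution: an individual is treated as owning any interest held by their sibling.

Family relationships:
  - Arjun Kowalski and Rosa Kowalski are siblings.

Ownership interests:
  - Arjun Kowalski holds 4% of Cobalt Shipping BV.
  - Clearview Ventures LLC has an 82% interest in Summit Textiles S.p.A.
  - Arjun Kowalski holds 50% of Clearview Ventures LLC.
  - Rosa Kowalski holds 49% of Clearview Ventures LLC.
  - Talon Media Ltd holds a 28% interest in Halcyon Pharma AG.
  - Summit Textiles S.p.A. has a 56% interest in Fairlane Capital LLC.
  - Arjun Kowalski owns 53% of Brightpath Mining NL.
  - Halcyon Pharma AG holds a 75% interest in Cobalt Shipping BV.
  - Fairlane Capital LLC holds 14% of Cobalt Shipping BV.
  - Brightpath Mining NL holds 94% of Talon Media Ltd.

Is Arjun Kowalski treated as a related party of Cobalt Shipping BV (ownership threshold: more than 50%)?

No

By sibling attribution (R3), Arjun Kowalski is treated as also owning Rosa Kowalski's interest in Clearview Ventures LLC, giving 50% + 49% = 99%.
Chain via Clearview Ventures LLC → Summit Textiles S.p.A. → Fairlane Capital LLC (R1): 99% × 82% × 56% × 14% = 6.364512% of Cobalt Shipping BV.
Chain via Brightpath Mining NL → Talon Media Ltd → Halcyon Pharma AG (R1): 53% × 94% × 28% × 75% = 10.4622% of Cobalt Shipping BV.
Direct interest in Cobalt Shipping BV: 4%.
Aggregating (R2): 6.364512% + 10.4622% + 4% = 20.826712%.
20.826712% does not exceed the 50% threshold, so Arjun is not a related party to Cobalt Shipping BV.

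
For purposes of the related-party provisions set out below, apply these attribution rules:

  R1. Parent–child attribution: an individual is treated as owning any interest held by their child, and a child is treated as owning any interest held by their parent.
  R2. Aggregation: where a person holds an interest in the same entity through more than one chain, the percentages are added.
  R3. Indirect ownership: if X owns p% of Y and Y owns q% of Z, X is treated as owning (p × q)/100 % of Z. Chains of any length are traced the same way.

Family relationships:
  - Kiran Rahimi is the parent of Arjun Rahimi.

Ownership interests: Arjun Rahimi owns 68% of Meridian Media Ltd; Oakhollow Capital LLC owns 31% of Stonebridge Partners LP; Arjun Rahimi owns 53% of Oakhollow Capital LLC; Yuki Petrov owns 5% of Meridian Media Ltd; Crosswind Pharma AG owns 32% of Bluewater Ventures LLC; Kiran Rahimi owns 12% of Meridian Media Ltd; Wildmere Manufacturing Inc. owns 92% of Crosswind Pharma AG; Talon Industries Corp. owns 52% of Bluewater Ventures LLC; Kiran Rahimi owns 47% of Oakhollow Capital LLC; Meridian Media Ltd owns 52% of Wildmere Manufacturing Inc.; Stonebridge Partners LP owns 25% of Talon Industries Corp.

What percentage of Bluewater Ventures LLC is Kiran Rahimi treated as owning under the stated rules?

16.27704%

By parent–child attribution (R1), Kiran Rahimi is treated as also owning Arjun Rahimi's interest in Oakhollow Capital LLC, giving 47% + 53% = 100%.
By parent–child attribution (R1), Kiran Rahimi is treated as also owning Arjun Rahimi's interest in Meridian Media Ltd, giving 12% + 68% = 80%.
Chain via Oakhollow Capital LLC → Stonebridge Partners LP → Talon Industries Corp. (R3): 100% × 31% × 25% × 52% = 4.03% of Bluewater Ventures LLC.
Chain via Meridian Media Ltd → Wildmere Manufacturing Inc. → Crosswind Pharma AG (R3): 80% × 52% × 92% × 32% = 12.24704% of Bluewater Ventures LLC.
Aggregating (R2): 4.03% + 12.24704% = 16.27704%.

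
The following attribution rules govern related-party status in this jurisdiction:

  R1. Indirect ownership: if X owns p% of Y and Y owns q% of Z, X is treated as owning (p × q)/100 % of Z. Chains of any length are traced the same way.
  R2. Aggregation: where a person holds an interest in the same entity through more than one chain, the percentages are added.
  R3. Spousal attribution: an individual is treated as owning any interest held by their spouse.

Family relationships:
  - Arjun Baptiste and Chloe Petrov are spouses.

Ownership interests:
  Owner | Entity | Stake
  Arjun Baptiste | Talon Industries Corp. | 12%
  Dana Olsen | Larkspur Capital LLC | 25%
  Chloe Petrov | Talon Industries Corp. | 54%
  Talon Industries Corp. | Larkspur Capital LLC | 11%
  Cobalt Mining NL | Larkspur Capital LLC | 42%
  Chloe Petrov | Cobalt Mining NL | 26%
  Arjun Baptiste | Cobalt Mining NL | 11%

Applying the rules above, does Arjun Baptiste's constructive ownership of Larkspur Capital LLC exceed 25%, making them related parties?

No

By spousal attribution (R3), Arjun Baptiste is treated as also owning Chloe Petrov's interest in Cobalt Mining NL, giving 11% + 26% = 37%.
By spousal attribution (R3), Arjun Baptiste is treated as also owning Chloe Petrov's interest in Talon Industries Corp, giving 12% + 54% = 66%.
Chain via Cobalt Mining NL (R1): 37% × 42% = 15.54% of Larkspur Capital LLC.
Chain via Talon Industries Corp. (R1): 66% × 11% = 7.26% of Larkspur Capital LLC.
Aggregating (R2): 15.54% + 7.26% = 22.8%.
22.8% does not exceed the 25% threshold, so Arjun is not a related party to Larkspur Capital LLC.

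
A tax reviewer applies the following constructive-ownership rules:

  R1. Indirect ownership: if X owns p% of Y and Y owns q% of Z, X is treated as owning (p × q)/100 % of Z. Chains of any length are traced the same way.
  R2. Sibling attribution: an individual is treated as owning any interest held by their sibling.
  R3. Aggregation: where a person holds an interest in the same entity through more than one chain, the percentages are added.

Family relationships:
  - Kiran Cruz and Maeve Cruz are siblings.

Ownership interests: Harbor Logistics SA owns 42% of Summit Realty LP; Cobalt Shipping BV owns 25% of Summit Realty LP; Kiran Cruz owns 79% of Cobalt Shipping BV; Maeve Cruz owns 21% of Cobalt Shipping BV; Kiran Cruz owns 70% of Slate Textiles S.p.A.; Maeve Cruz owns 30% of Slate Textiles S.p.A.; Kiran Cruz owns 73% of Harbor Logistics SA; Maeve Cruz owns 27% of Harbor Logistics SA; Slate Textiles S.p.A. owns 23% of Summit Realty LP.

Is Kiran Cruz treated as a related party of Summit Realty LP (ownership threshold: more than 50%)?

Yes

By sibling attribution (R2), Kiran Cruz is treated as also owning Maeve Cruz's interest in Slate Textiles S.p.A, giving 70% + 30% = 100%.
By sibling attribution (R2), Kiran Cruz is treated as also owning Maeve Cruz's interest in Harbor Logistics SA, giving 73% + 27% = 100%.
By sibling attribution (R2), Kiran Cruz is treated as also owning Maeve Cruz's interest in Cobalt Shipping BV, giving 79% + 21% = 100%.
Chain via Slate Textiles S.p.A. (R1): 100% × 23% = 23% of Summit Realty LP.
Chain via Harbor Logistics SA (R1): 100% × 42% = 42% of Summit Realty LP.
Chain via Cobalt Shipping BV (R1): 100% × 25% = 25% of Summit Realty LP.
Aggregating (R3): 23% + 42% + 25% = 90%.
90% exceeds the 50% threshold, so Kiran is a related party to Summit Realty LP.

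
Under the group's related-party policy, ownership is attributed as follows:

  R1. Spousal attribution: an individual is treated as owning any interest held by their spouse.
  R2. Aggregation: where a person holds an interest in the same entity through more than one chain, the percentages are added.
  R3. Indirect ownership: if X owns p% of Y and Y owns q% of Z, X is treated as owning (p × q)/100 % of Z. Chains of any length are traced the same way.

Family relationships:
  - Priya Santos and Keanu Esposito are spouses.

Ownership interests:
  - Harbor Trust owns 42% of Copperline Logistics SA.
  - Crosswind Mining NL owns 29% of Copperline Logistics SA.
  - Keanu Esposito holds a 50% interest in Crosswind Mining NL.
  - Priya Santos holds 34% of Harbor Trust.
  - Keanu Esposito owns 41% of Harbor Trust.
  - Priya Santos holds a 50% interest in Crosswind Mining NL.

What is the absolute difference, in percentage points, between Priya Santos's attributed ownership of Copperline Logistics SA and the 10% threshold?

By spousal attribution (R1), Priya Santos is treated as also owning Keanu Esposito's interest in Harbor Trust, giving 34% + 41% = 75%.
By spousal attribution (R1), Priya Santos is treated as also owning Keanu Esposito's interest in Crosswind Mining NL, giving 50% + 50% = 100%.
Chain via Harbor Trust (R3): 75% × 42% = 31.5% of Copperline Logistics SA.
Chain via Crosswind Mining NL (R3): 100% × 29% = 29% of Copperline Logistics SA.
Aggregating (R2): 31.5% + 29% = 60.5%.
60.5% exceeds the 10% threshold by 50.5 percentage points.

50.5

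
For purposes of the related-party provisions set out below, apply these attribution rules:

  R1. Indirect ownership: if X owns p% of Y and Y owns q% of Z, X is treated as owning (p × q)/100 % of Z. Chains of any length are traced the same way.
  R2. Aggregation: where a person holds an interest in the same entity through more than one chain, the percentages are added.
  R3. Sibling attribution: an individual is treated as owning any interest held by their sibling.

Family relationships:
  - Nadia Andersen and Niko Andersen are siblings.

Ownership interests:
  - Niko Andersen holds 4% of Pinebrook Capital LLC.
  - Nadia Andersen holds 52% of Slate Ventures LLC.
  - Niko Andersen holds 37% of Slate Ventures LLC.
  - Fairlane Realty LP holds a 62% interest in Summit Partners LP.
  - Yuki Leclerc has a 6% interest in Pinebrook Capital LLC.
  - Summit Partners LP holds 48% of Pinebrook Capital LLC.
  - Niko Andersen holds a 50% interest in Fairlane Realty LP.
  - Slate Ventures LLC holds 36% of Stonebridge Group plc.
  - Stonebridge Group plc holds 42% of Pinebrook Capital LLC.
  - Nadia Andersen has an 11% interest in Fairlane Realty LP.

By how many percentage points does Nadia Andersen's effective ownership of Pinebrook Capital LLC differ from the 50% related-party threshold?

14.3896

By sibling attribution (R3), Nadia Andersen is treated as also owning Niko Andersen's interest in Fairlane Realty LP, giving 11% + 50% = 61%.
By sibling attribution (R3), Nadia Andersen is treated as also owning Niko Andersen's interest in Slate Ventures LLC, giving 52% + 37% = 89%.
By sibling attribution (R3), Nadia Andersen is treated as owning Niko Andersen's 4% interest in Pinebrook Capital LLC.
Chain via Fairlane Realty LP → Summit Partners LP (R1): 61% × 62% × 48% = 18.1536% of Pinebrook Capital LLC.
Chain via Slate Ventures LLC → Stonebridge Group plc (R1): 89% × 36% × 42% = 13.4568% of Pinebrook Capital LLC.
Direct interest in Pinebrook Capital LLC: 4%.
Aggregating (R2): 18.1536% + 13.4568% + 4% = 35.6104%.
35.6104% falls short of the 50% threshold by 14.3896 percentage points.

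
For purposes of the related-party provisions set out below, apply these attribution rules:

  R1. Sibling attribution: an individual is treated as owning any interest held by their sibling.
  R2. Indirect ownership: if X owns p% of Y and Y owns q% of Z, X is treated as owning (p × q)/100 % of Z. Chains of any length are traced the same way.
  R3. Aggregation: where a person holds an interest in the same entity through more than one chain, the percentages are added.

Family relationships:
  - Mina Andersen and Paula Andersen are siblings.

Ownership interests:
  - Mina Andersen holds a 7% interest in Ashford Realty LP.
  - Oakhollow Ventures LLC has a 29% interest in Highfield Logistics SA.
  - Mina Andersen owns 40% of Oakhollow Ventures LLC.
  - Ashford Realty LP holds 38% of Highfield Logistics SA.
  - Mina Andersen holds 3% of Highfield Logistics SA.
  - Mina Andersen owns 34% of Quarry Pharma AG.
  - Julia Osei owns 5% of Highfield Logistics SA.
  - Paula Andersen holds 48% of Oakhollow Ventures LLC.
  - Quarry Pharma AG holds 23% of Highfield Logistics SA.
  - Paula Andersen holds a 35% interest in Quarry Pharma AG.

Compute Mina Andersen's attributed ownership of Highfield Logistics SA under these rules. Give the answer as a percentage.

47.05%

By sibling attribution (R1), Mina Andersen is treated as also owning Paula Andersen's interest in Quarry Pharma AG, giving 34% + 35% = 69%.
By sibling attribution (R1), Mina Andersen is treated as also owning Paula Andersen's interest in Oakhollow Ventures LLC, giving 40% + 48% = 88%.
Chain via Quarry Pharma AG (R2): 69% × 23% = 15.87% of Highfield Logistics SA.
Chain via Ashford Realty LP (R2): 7% × 38% = 2.66% of Highfield Logistics SA.
Chain via Oakhollow Ventures LLC (R2): 88% × 29% = 25.52% of Highfield Logistics SA.
Direct interest in Highfield Logistics SA: 3%.
Aggregating (R3): 15.87% + 2.66% + 25.52% + 3% = 47.05%.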